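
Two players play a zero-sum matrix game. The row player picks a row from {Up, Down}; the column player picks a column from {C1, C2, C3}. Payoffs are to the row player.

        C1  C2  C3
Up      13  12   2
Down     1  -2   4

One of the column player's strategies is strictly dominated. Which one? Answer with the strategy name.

C1

C2 holds the row player's payoff strictly below C1 in every row: 12 < 13, -2 < 1.
So C1 is strictly dominated for the column player.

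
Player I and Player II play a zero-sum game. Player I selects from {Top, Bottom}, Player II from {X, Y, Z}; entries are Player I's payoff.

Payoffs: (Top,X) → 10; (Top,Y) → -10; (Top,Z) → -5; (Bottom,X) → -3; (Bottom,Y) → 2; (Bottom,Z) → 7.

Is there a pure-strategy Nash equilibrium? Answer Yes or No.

Row minima: Top → -10, Bottom → -3; maximin = -3.
Column maxima: X → 10, Y → 2, Z → 7; minimax = 2.
-3 ≠ 2, so no pure-strategy equilibrium exists.

No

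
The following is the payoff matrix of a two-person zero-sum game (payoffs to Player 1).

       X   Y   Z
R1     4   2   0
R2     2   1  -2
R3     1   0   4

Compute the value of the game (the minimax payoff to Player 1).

4/3

Row minima: R1 → 0, R2 → -2, R3 → 0; maximin = 0.
Column maxima: X → 4, Y → 2, Z → 4; minimax = 2.
0 ≠ 2, so there is no saddle point; optimal play is mixed.
R2 is strictly dominated by R1, so Player 1 never plays it.
X is strictly dominated by Y (it gives Player 1 strictly more in every row), so Player 2 never plays it.
On the remaining 2×2 (R1, R3 vs Y, Z):
Let Player 1 play R1 with probability p. Expected payoff against Y: 2p + 0(1−p) = 2p; against Z: 0p + 4(1−p) = −4p + 4.
Setting these equal: 2p = −4p + 4 ⇒ 6p = 4 ⇒ p = 2/3, and the value is (2)·(2/3) = 4/3.
For Player 2: with q = P(Y), equating R1's and R3's payoffs gives 2q = −4q + 4 ⇒ q = 2/3.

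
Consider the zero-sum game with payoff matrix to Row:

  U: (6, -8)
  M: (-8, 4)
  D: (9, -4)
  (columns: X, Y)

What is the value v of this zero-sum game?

Row minima: U → -8, M → -8, D → -4; maximin = -4.
Column maxima: X → 9, Y → 4; minimax = 4.
-4 ≠ 4, so there is no saddle point; optimal play is mixed.
U is strictly dominated by D, so Row never plays it.
On the remaining 2×2 (M, D vs X, Y):
Let Row play M with probability p. Expected payoff against X: (-8)p + 9(1−p) = −17p + 9; against Y: 4p + (-4)(1−p) = 8p − 4.
Setting these equal: −17p + 9 = 8p − 4 ⇒ −25p = -13 ⇒ p = 13/25, and the value is (-17)·(13/25) + 9 = 4/25.
For Column: with q = P(X), equating M's and D's payoffs gives −12q + 4 = 13q − 4 ⇒ q = 8/25.

4/25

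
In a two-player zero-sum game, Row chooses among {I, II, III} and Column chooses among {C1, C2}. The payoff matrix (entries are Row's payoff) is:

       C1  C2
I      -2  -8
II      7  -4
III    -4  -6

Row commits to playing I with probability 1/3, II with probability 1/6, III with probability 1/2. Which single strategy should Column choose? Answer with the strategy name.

C2

If Column plays C1, Row's expected payoff is (1/3)·(-2) + (1/6)·7 + (1/2)·(-4) = -3/2.
If Column plays C2, Row's expected payoff is (1/3)·(-8) + (1/6)·(-4) + (1/2)·(-6) = -19/3.
Column minimizes Row's payoff; the smallest is -19/3, so the best response is C2.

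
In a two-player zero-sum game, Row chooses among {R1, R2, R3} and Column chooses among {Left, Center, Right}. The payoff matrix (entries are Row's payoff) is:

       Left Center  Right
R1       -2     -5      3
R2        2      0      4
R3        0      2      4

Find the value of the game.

1

Row minima: R1 → -5, R2 → 0, R3 → 0; maximin = 0.
Column maxima: Left → 2, Center → 2, Right → 4; minimax = 2.
0 ≠ 2, so there is no saddle point; optimal play is mixed.
R1 is strictly dominated by R2, so Row never plays it.
Right is strictly dominated by Left (it gives Row strictly more in every row), so Column never plays it.
On the remaining 2×2 (R2, R3 vs Left, Center):
Let Row play R2 with probability p. Expected payoff against Left: 2p + 0(1−p) = 2p; against Center: 0p + 2(1−p) = −2p + 2.
Setting these equal: 2p = −2p + 2 ⇒ 4p = 2 ⇒ p = 1/2, and the value is (2)·(1/2) = 1.
For Column: with q = P(Left), equating R2's and R3's payoffs gives 2q = −2q + 2 ⇒ q = 1/2.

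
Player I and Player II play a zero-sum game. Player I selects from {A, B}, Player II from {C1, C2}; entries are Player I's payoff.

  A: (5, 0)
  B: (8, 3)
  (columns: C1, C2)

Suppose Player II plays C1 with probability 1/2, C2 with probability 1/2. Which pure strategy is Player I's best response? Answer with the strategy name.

Expected payoff of A: (1/2)·5 + (1/2)·0 = 5/2.
Expected payoff of B: (1/2)·8 + (1/2)·3 = 11/2.
The largest is 11/2, so Player I's best response is B.

B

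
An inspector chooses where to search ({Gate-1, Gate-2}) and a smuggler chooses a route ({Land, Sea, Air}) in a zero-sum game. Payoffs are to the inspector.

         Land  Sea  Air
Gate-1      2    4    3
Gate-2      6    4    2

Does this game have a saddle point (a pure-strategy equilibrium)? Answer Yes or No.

Row minima: Gate-1 → 2, Gate-2 → 2; maximin = 2.
Column maxima: Land → 6, Sea → 4, Air → 3; minimax = 3.
2 ≠ 3, so no pure-strategy equilibrium exists.

No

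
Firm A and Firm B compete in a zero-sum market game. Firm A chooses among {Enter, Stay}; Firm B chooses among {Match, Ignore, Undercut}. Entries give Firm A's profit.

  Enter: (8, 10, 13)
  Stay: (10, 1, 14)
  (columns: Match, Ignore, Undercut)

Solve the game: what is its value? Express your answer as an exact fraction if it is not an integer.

92/11

Row minima: Enter → 8, Stay → 1; maximin = 8.
Column maxima: Match → 10, Ignore → 10, Undercut → 14; minimax = 10.
8 ≠ 10, so there is no saddle point; optimal play is mixed.
Undercut is strictly dominated by Match (it gives Firm A strictly more in every row), so Firm B never plays it.
On the remaining 2×2 (Enter, Stay vs Match, Ignore):
Let Firm A play Enter with probability p. Expected payoff against Match: 8p + 10(1−p) = −2p + 10; against Ignore: 10p + 1(1−p) = 9p + 1.
Setting these equal: −2p + 10 = 9p + 1 ⇒ −11p = -9 ⇒ p = 9/11, and the value is (-2)·(9/11) + 10 = 92/11.
For Firm B: with q = P(Match), equating Enter's and Stay's payoffs gives −2q + 10 = 9q + 1 ⇒ q = 9/11.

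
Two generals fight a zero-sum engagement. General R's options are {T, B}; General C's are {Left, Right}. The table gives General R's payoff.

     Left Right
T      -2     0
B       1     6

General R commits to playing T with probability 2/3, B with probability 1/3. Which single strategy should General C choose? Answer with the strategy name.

Left

If General C plays Left, General R's expected payoff is (2/3)·(-2) + (1/3)·1 = -1.
If General C plays Right, General R's expected payoff is (2/3)·0 + (1/3)·6 = 2.
General C minimizes General R's payoff; the smallest is -1, so the best response is Left.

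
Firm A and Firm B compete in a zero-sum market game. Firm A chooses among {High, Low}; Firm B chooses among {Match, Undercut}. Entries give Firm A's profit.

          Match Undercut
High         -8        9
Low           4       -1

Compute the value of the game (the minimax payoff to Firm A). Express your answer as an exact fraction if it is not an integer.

14/11

Row minima: High → -8, Low → -1; maximin = -1.
Column maxima: Match → 4, Undercut → 9; minimax = 4.
-1 ≠ 4, so there is no saddle point; optimal play is mixed.
Let Firm A play High with probability p. Expected payoff against Match: (-8)p + 4(1−p) = −12p + 4; against Undercut: 9p + (-1)(1−p) = 10p − 1.
Setting these equal: −12p + 4 = 10p − 1 ⇒ −22p = -5 ⇒ p = 5/22, and the value is (-12)·(5/22) + 4 = 14/11.
For Firm B: with q = P(Match), equating High's and Low's payoffs gives −17q + 9 = 5q − 1 ⇒ q = 5/11.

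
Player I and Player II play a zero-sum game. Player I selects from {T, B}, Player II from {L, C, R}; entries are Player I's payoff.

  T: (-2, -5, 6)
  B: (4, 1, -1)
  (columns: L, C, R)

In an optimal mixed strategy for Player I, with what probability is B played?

11/13

Row minima: T → -5, B → -1; maximin = -1.
Column maxima: L → 4, C → 1, R → 6; minimax = 1.
-1 ≠ 1, so there is no saddle point; optimal play is mixed.
L is strictly dominated by C (it gives Player I strictly more in every row), so Player II never plays it.
On the remaining 2×2 (T, B vs C, R):
Let Player I play T with probability p. Expected payoff against C: (-5)p + 1(1−p) = −6p + 1; against R: 6p + (-1)(1−p) = 7p − 1.
Setting these equal: −6p + 1 = 7p − 1 ⇒ −13p = -2 ⇒ p = 2/13, and the value is (-6)·(2/13) + 1 = 1/13.
For Player II: with q = P(C), equating T's and B's payoffs gives −11q + 6 = 2q − 1 ⇒ q = 7/13.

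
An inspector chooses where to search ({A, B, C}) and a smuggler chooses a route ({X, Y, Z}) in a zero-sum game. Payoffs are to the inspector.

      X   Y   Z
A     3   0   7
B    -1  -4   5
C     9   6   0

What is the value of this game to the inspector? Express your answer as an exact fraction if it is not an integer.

Row minima: A → 0, B → -4, C → 0; maximin = 0.
Column maxima: X → 9, Y → 6, Z → 7; minimax = 6.
0 ≠ 6, so there is no saddle point; optimal play is mixed.
B is strictly dominated by A, so the inspector never plays it.
X is strictly dominated by Y (it gives the inspector strictly more in every row), so the smuggler never plays it.
On the remaining 2×2 (A, C vs Y, Z):
Let the inspector play A with probability p. Expected payoff against Y: 0p + 6(1−p) = −6p + 6; against Z: 7p + 0(1−p) = 7p.
Setting these equal: −6p + 6 = 7p ⇒ −13p = -6 ⇒ p = 6/13, and the value is (-6)·(6/13) + 6 = 42/13.
For the smuggler: with q = P(Y), equating A's and C's payoffs gives −7q + 7 = 6q ⇒ q = 7/13.

42/13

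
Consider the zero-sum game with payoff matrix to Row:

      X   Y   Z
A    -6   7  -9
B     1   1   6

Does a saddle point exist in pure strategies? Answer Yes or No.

Yes

Row minima: A → -9, B → 1; maximin = 1.
Column maxima: X → 1, Y → 7, Z → 6; minimax = 1.
maximin = minimax = 1, so a saddle point exists.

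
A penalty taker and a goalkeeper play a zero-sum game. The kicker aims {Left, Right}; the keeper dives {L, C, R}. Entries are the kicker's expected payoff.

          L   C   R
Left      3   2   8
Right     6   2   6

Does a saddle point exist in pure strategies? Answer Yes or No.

Yes

Row minima: Left → 2, Right → 2; maximin = 2.
Column maxima: L → 6, C → 2, R → 8; minimax = 2.
maximin = minimax = 2, so a saddle point exists.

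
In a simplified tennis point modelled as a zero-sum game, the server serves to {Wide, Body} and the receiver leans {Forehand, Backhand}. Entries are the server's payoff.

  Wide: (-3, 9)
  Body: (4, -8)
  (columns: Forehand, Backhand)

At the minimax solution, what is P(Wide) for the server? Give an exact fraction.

1/2

Row minima: Wide → -3, Body → -8; maximin = -3.
Column maxima: Forehand → 4, Backhand → 9; minimax = 4.
-3 ≠ 4, so there is no saddle point; optimal play is mixed.
Let the server play Wide with probability p. Expected payoff against Forehand: (-3)p + 4(1−p) = −7p + 4; against Backhand: 9p + (-8)(1−p) = 17p − 8.
Setting these equal: −7p + 4 = 17p − 8 ⇒ −24p = -12 ⇒ p = 1/2, and the value is (-7)·(1/2) + 4 = 1/2.
For the receiver: with q = P(Forehand), equating Wide's and Body's payoffs gives −12q + 9 = 12q − 8 ⇒ q = 17/24.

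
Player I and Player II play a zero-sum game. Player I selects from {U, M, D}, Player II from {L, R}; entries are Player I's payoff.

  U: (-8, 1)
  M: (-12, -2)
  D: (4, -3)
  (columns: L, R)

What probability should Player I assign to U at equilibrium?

Row minima: U → -8, M → -12, D → -3; maximin = -3.
Column maxima: L → 4, R → 1; minimax = 1.
-3 ≠ 1, so there is no saddle point; optimal play is mixed.
M is strictly dominated by U, so Player I never plays it.
On the remaining 2×2 (U, D vs L, R):
Let Player I play U with probability p. Expected payoff against L: (-8)p + 4(1−p) = −12p + 4; against R: 1p + (-3)(1−p) = 4p − 3.
Setting these equal: −12p + 4 = 4p − 3 ⇒ −16p = -7 ⇒ p = 7/16, and the value is (-12)·(7/16) + 4 = -5/4.
For Player II: with q = P(L), equating U's and D's payoffs gives −9q + 1 = 7q − 3 ⇒ q = 1/4.

7/16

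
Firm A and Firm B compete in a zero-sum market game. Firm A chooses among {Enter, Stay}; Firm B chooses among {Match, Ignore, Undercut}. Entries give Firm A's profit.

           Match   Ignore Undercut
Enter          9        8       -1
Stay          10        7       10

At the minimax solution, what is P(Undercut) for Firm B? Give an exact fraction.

Row minima: Enter → -1, Stay → 7; maximin = 7.
Column maxima: Match → 10, Ignore → 8, Undercut → 10; minimax = 8.
7 ≠ 8, so there is no saddle point; optimal play is mixed.
Match is strictly dominated by Ignore (it gives Firm A strictly more in every row), so Firm B never plays it.
On the remaining 2×2 (Enter, Stay vs Ignore, Undercut):
Let Firm A play Enter with probability p. Expected payoff against Ignore: 8p + 7(1−p) = p + 7; against Undercut: (-1)p + 10(1−p) = −11p + 10.
Setting these equal: p + 7 = −11p + 10 ⇒ 12p = 3 ⇒ p = 1/4, and the value is (1)·(1/4) + 7 = 29/4.
For Firm B: with q = P(Ignore), equating Enter's and Stay's payoffs gives 9q − 1 = −3q + 10 ⇒ q = 11/12.

1/12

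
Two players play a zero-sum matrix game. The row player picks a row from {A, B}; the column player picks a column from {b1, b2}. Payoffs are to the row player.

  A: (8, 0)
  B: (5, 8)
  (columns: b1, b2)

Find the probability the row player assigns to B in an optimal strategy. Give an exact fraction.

Row minima: A → 0, B → 5; maximin = 5.
Column maxima: b1 → 8, b2 → 8; minimax = 8.
5 ≠ 8, so there is no saddle point; optimal play is mixed.
Let the row player play A with probability p. Expected payoff against b1: 8p + 5(1−p) = 3p + 5; against b2: 0p + 8(1−p) = −8p + 8.
Setting these equal: 3p + 5 = −8p + 8 ⇒ 11p = 3 ⇒ p = 3/11, and the value is (3)·(3/11) + 5 = 64/11.
For the column player: with q = P(b1), equating A's and B's payoffs gives 8q = −3q + 8 ⇒ q = 8/11.

8/11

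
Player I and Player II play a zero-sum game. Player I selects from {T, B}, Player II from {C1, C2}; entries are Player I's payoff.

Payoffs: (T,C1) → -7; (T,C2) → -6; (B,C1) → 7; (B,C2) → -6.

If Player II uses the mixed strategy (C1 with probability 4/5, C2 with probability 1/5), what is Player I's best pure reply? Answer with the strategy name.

B

Expected payoff of T: (4/5)·(-7) + (1/5)·(-6) = -34/5.
Expected payoff of B: (4/5)·7 + (1/5)·(-6) = 22/5.
The largest is 22/5, so Player I's best response is B.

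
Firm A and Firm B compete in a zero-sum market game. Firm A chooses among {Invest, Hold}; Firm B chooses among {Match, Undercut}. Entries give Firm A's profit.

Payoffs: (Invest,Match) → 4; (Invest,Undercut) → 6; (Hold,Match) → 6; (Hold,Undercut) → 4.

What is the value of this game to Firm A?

Row minima: Invest → 4, Hold → 4; maximin = 4.
Column maxima: Match → 6, Undercut → 6; minimax = 6.
4 ≠ 6, so there is no saddle point; optimal play is mixed.
Let Firm A play Invest with probability p. Expected payoff against Match: 4p + 6(1−p) = −2p + 6; against Undercut: 6p + 4(1−p) = 2p + 4.
Setting these equal: −2p + 6 = 2p + 4 ⇒ −4p = -2 ⇒ p = 1/2, and the value is (-2)·(1/2) + 6 = 5.
For Firm B: with q = P(Match), equating Invest's and Hold's payoffs gives −2q + 6 = 2q + 4 ⇒ q = 1/2.

5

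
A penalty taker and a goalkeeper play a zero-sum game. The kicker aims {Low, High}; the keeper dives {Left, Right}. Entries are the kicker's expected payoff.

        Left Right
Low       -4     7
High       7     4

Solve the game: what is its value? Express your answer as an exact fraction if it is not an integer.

65/14

Row minima: Low → -4, High → 4; maximin = 4.
Column maxima: Left → 7, Right → 7; minimax = 7.
4 ≠ 7, so there is no saddle point; optimal play is mixed.
Let the kicker play Low with probability p. Expected payoff against Left: (-4)p + 7(1−p) = −11p + 7; against Right: 7p + 4(1−p) = 3p + 4.
Setting these equal: −11p + 7 = 3p + 4 ⇒ −14p = -3 ⇒ p = 3/14, and the value is (-11)·(3/14) + 7 = 65/14.
For the keeper: with q = P(Left), equating Low's and High's payoffs gives −11q + 7 = 3q + 4 ⇒ q = 3/14.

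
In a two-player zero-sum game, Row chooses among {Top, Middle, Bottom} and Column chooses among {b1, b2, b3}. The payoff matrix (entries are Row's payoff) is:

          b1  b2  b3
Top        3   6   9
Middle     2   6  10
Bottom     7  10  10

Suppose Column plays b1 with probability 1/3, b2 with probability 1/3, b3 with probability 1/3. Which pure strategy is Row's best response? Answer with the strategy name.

Expected payoff of Top: (1/3)·3 + (1/3)·6 + (1/3)·9 = 6.
Expected payoff of Middle: (1/3)·2 + (1/3)·6 + (1/3)·10 = 6.
Expected payoff of Bottom: (1/3)·7 + (1/3)·10 + (1/3)·10 = 9.
The largest is 9, so Row's best response is Bottom.

Bottom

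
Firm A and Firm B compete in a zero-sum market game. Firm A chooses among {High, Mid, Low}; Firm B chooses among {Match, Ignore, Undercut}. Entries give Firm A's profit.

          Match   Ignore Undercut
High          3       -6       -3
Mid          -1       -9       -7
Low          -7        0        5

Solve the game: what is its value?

-21/8

Row minima: High → -6, Mid → -9, Low → -7; maximin = -6.
Column maxima: Match → 3, Ignore → 0, Undercut → 5; minimax = 0.
-6 ≠ 0, so there is no saddle point; optimal play is mixed.
Mid is strictly dominated by High, so Firm A never plays it.
Undercut is strictly dominated by Ignore (it gives Firm A strictly more in every row), so Firm B never plays it.
On the remaining 2×2 (High, Low vs Match, Ignore):
Let Firm A play High with probability p. Expected payoff against Match: 3p + (-7)(1−p) = 10p − 7; against Ignore: (-6)p + 0(1−p) = −6p.
Setting these equal: 10p − 7 = −6p ⇒ 16p = 7 ⇒ p = 7/16, and the value is (10)·(7/16) − 7 = -21/8.
For Firm B: with q = P(Match), equating High's and Low's payoffs gives 9q − 6 = −7q ⇒ q = 3/8.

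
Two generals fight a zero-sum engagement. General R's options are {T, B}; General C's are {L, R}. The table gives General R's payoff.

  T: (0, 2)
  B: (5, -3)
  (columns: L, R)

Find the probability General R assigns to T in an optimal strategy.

Row minima: T → 0, B → -3; maximin = 0.
Column maxima: L → 5, R → 2; minimax = 2.
0 ≠ 2, so there is no saddle point; optimal play is mixed.
Let General R play T with probability p. Expected payoff against L: 0p + 5(1−p) = −5p + 5; against R: 2p + (-3)(1−p) = 5p − 3.
Setting these equal: −5p + 5 = 5p − 3 ⇒ −10p = -8 ⇒ p = 4/5, and the value is (-5)·(4/5) + 5 = 1.
For General C: with q = P(L), equating T's and B's payoffs gives −2q + 2 = 8q − 3 ⇒ q = 1/2.

4/5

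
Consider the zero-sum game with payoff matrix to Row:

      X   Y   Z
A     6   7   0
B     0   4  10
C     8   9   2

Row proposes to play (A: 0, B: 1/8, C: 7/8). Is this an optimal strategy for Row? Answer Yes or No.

Against X this mix gives (1/8)·0 + (7/8)·8 = 7.
Against Y this mix gives (1/8)·4 + (7/8)·9 = 67/8.
Against Z this mix gives (1/8)·10 + (7/8)·2 = 3.
Column will play Z, holding Row to 3. Shifting weight toward the row that does better against Z would raise this floor (the equalizing mix achieves 5 against both Z and X), so the proposed strategy is not optimal.

No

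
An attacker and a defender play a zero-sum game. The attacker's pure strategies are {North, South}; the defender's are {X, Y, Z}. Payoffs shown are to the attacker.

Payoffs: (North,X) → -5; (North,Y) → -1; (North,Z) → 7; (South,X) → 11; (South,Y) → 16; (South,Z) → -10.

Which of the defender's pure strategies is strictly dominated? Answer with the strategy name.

X holds the attacker's payoff strictly below Y in every row: -5 < -1, 11 < 16.
So Y is strictly dominated for the defender.

Y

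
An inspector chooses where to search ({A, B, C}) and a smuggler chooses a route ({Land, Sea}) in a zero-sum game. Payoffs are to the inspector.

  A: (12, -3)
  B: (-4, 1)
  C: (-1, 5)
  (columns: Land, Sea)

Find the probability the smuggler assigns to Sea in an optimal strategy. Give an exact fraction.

Row minima: A → -3, B → -4, C → -1; maximin = -1.
Column maxima: Land → 12, Sea → 5; minimax = 5.
-1 ≠ 5, so there is no saddle point; optimal play is mixed.
B is strictly dominated by C, so the inspector never plays it.
On the remaining 2×2 (A, C vs Land, Sea):
Let the inspector play A with probability p. Expected payoff against Land: 12p + (-1)(1−p) = 13p − 1; against Sea: (-3)p + 5(1−p) = −8p + 5.
Setting these equal: 13p − 1 = −8p + 5 ⇒ 21p = 6 ⇒ p = 2/7, and the value is (13)·(2/7) − 1 = 19/7.
For the smuggler: with q = P(Land), equating A's and C's payoffs gives 15q − 3 = −6q + 5 ⇒ q = 8/21.

13/21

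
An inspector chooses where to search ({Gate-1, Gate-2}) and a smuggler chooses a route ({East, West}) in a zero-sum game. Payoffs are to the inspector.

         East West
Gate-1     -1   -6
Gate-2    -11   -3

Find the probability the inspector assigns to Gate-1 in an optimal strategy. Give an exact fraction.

Row minima: Gate-1 → -6, Gate-2 → -11; maximin = -6.
Column maxima: East → -1, West → -3; minimax = -3.
-6 ≠ -3, so there is no saddle point; optimal play is mixed.
Let the inspector play Gate-1 with probability p. Expected payoff against East: (-1)p + (-11)(1−p) = 10p − 11; against West: (-6)p + (-3)(1−p) = −3p − 3.
Setting these equal: 10p − 11 = −3p − 3 ⇒ 13p = 8 ⇒ p = 8/13, and the value is (10)·(8/13) − 11 = -63/13.
For the smuggler: with q = P(East), equating Gate-1's and Gate-2's payoffs gives 5q − 6 = −8q − 3 ⇒ q = 3/13.

8/13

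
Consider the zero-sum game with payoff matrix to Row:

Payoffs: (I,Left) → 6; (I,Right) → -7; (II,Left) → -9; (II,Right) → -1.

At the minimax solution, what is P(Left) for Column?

2/7

Row minima: I → -7, II → -9; maximin = -7.
Column maxima: Left → 6, Right → -1; minimax = -1.
-7 ≠ -1, so there is no saddle point; optimal play is mixed.
Let Row play I with probability p. Expected payoff against Left: 6p + (-9)(1−p) = 15p − 9; against Right: (-7)p + (-1)(1−p) = −6p − 1.
Setting these equal: 15p − 9 = −6p − 1 ⇒ 21p = 8 ⇒ p = 8/21, and the value is (15)·(8/21) − 9 = -23/7.
For Column: with q = P(Left), equating I's and II's payoffs gives 13q − 7 = −8q − 1 ⇒ q = 2/7.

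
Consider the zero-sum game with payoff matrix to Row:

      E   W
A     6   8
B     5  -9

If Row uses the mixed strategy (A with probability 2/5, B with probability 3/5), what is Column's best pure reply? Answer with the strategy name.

If Column plays E, Row's expected payoff is (2/5)·6 + (3/5)·5 = 27/5.
If Column plays W, Row's expected payoff is (2/5)·8 + (3/5)·(-9) = -11/5.
Column minimizes Row's payoff; the smallest is -11/5, so the best response is W.

W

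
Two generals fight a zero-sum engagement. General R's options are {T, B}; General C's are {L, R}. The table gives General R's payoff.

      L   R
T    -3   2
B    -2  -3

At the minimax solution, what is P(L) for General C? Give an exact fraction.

Row minima: T → -3, B → -3; maximin = -3.
Column maxima: L → -2, R → 2; minimax = -2.
-3 ≠ -2, so there is no saddle point; optimal play is mixed.
Let General R play T with probability p. Expected payoff against L: (-3)p + (-2)(1−p) = −p − 2; against R: 2p + (-3)(1−p) = 5p − 3.
Setting these equal: −p − 2 = 5p − 3 ⇒ −6p = -1 ⇒ p = 1/6, and the value is (-1)·(1/6) − 2 = -13/6.
For General C: with q = P(L), equating T's and B's payoffs gives −5q + 2 = q − 3 ⇒ q = 5/6.

5/6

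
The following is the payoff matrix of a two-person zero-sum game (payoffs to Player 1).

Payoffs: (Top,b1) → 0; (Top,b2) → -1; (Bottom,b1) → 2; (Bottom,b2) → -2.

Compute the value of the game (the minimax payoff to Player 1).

Row minima: Top → -1, Bottom → -2; maximin = -1.
Column maxima: b1 → 2, b2 → -1; minimax = -1.
Since maximin = minimax = -1, there is a saddle point and the value is -1.

-1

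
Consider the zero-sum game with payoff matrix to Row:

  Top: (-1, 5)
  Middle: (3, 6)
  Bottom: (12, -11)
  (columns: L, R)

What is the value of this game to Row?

105/26

Row minima: Top → -1, Middle → 3, Bottom → -11; maximin = 3.
Column maxima: L → 12, R → 6; minimax = 6.
3 ≠ 6, so there is no saddle point; optimal play is mixed.
Top is strictly dominated by Middle, so Row never plays it.
On the remaining 2×2 (Middle, Bottom vs L, R):
Let Row play Middle with probability p. Expected payoff against L: 3p + 12(1−p) = −9p + 12; against R: 6p + (-11)(1−p) = 17p − 11.
Setting these equal: −9p + 12 = 17p − 11 ⇒ −26p = -23 ⇒ p = 23/26, and the value is (-9)·(23/26) + 12 = 105/26.
For Column: with q = P(L), equating Middle's and Bottom's payoffs gives −3q + 6 = 23q − 11 ⇒ q = 17/26.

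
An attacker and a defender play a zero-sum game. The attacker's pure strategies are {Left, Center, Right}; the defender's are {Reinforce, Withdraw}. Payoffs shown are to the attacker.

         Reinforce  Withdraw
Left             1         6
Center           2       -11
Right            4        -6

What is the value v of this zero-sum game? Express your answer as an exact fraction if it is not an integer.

2

Row minima: Left → 1, Center → -11, Right → -6; maximin = 1.
Column maxima: Reinforce → 4, Withdraw → 6; minimax = 4.
1 ≠ 4, so there is no saddle point; optimal play is mixed.
Center is strictly dominated by Right, so the attacker never plays it.
On the remaining 2×2 (Left, Right vs Reinforce, Withdraw):
Let the attacker play Left with probability p. Expected payoff against Reinforce: 1p + 4(1−p) = −3p + 4; against Withdraw: 6p + (-6)(1−p) = 12p − 6.
Setting these equal: −3p + 4 = 12p − 6 ⇒ −15p = -10 ⇒ p = 2/3, and the value is (-3)·(2/3) + 4 = 2.
For the defender: with q = P(Reinforce), equating Left's and Right's payoffs gives −5q + 6 = 10q − 6 ⇒ q = 4/5.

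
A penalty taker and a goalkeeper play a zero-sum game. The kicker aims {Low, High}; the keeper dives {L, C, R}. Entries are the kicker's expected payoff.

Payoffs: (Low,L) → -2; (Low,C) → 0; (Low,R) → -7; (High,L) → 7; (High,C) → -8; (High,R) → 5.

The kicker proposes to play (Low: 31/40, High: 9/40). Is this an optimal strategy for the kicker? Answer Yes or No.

Against L this mix gives (31/40)·(-2) + (9/40)·7 = 1/40.
Against C this mix gives (31/40)·0 + (9/40)·(-8) = -9/5.
Against R this mix gives (31/40)·(-7) + (9/40)·5 = -43/10.
The keeper will play R, holding the kicker to -43/10. Shifting weight toward the row that does better against R would raise this floor (the equalizing mix achieves -14/5 against both R and C), so the proposed strategy is not optimal.

No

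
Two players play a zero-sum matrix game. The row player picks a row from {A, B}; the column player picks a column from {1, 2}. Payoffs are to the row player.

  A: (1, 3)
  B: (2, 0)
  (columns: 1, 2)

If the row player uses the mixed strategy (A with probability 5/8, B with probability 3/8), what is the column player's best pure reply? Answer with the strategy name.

1

If the column player plays 1, the row player's expected payoff is (5/8)·1 + (3/8)·2 = 11/8.
If the column player plays 2, the row player's expected payoff is (5/8)·3 + (3/8)·0 = 15/8.
The column player minimizes the row player's payoff; the smallest is 11/8, so the best response is 1.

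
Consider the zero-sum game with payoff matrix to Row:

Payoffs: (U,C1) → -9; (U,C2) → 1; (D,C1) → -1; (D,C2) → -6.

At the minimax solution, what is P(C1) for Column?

7/15

Row minima: U → -9, D → -6; maximin = -6.
Column maxima: C1 → -1, C2 → 1; minimax = -1.
-6 ≠ -1, so there is no saddle point; optimal play is mixed.
Let Row play U with probability p. Expected payoff against C1: (-9)p + (-1)(1−p) = −8p − 1; against C2: 1p + (-6)(1−p) = 7p − 6.
Setting these equal: −8p − 1 = 7p − 6 ⇒ −15p = -5 ⇒ p = 1/3, and the value is (-8)·(1/3) − 1 = -11/3.
For Column: with q = P(C1), equating U's and D's payoffs gives −10q + 1 = 5q − 6 ⇒ q = 7/15.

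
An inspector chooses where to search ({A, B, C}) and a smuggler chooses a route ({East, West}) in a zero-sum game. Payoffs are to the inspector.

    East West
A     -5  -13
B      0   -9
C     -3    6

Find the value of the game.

-3/2

Row minima: A → -13, B → -9, C → -3; maximin = -3.
Column maxima: East → 0, West → 6; minimax = 0.
-3 ≠ 0, so there is no saddle point; optimal play is mixed.
A is strictly dominated by B, so the inspector never plays it.
On the remaining 2×2 (B, C vs East, West):
Let the inspector play B with probability p. Expected payoff against East: 0p + (-3)(1−p) = 3p − 3; against West: (-9)p + 6(1−p) = −15p + 6.
Setting these equal: 3p − 3 = −15p + 6 ⇒ 18p = 9 ⇒ p = 1/2, and the value is (3)·(1/2) − 3 = -3/2.
For the smuggler: with q = P(East), equating B's and C's payoffs gives 9q − 9 = −9q + 6 ⇒ q = 5/6.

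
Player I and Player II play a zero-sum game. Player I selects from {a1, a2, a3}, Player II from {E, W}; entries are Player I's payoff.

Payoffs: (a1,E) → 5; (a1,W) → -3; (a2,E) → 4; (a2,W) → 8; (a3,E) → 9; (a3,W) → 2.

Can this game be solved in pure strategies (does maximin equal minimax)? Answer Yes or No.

No

Row minima: a1 → -3, a2 → 4, a3 → 2; maximin = 4.
Column maxima: E → 9, W → 8; minimax = 8.
4 ≠ 8, so no pure-strategy equilibrium exists.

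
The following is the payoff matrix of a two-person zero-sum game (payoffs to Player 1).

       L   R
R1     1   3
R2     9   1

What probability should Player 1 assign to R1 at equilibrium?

Row minima: R1 → 1, R2 → 1; maximin = 1.
Column maxima: L → 9, R → 3; minimax = 3.
1 ≠ 3, so there is no saddle point; optimal play is mixed.
Let Player 1 play R1 with probability p. Expected payoff against L: 1p + 9(1−p) = −8p + 9; against R: 3p + 1(1−p) = 2p + 1.
Setting these equal: −8p + 9 = 2p + 1 ⇒ −10p = -8 ⇒ p = 4/5, and the value is (-8)·(4/5) + 9 = 13/5.
For Player 2: with q = P(L), equating R1's and R2's payoffs gives −2q + 3 = 8q + 1 ⇒ q = 1/5.

4/5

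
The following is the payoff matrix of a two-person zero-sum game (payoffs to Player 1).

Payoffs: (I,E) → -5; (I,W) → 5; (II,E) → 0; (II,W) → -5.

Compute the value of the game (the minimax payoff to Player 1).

-5/3

Row minima: I → -5, II → -5; maximin = -5.
Column maxima: E → 0, W → 5; minimax = 0.
-5 ≠ 0, so there is no saddle point; optimal play is mixed.
Let Player 1 play I with probability p. Expected payoff against E: (-5)p + 0(1−p) = −5p; against W: 5p + (-5)(1−p) = 10p − 5.
Setting these equal: −5p = 10p − 5 ⇒ −15p = -5 ⇒ p = 1/3, and the value is (-5)·(1/3) = -5/3.
For Player 2: with q = P(E), equating I's and II's payoffs gives −10q + 5 = 5q − 5 ⇒ q = 2/3.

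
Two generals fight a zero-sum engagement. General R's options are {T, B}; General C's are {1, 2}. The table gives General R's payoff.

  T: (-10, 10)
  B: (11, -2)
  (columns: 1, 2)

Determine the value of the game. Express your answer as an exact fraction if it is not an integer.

Row minima: T → -10, B → -2; maximin = -2.
Column maxima: 1 → 11, 2 → 10; minimax = 10.
-2 ≠ 10, so there is no saddle point; optimal play is mixed.
Let General R play T with probability p. Expected payoff against 1: (-10)p + 11(1−p) = −21p + 11; against 2: 10p + (-2)(1−p) = 12p − 2.
Setting these equal: −21p + 11 = 12p − 2 ⇒ −33p = -13 ⇒ p = 13/33, and the value is (-21)·(13/33) + 11 = 30/11.
For General C: with q = P(1), equating T's and B's payoffs gives −20q + 10 = 13q − 2 ⇒ q = 4/11.

30/11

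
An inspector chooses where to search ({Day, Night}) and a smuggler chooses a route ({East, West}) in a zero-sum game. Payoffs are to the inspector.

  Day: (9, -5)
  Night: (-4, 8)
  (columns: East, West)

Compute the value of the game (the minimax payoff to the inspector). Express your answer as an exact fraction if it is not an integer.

Row minima: Day → -5, Night → -4; maximin = -4.
Column maxima: East → 9, West → 8; minimax = 8.
-4 ≠ 8, so there is no saddle point; optimal play is mixed.
Let the inspector play Day with probability p. Expected payoff against East: 9p + (-4)(1−p) = 13p − 4; against West: (-5)p + 8(1−p) = −13p + 8.
Setting these equal: 13p − 4 = −13p + 8 ⇒ 26p = 12 ⇒ p = 6/13, and the value is (13)·(6/13) − 4 = 2.
For the smuggler: with q = P(East), equating Day's and Night's payoffs gives 14q − 5 = −12q + 8 ⇒ q = 1/2.

2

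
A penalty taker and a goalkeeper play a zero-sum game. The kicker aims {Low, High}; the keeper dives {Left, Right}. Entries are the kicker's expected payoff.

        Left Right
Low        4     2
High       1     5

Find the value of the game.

Row minima: Low → 2, High → 1; maximin = 2.
Column maxima: Left → 4, Right → 5; minimax = 4.
2 ≠ 4, so there is no saddle point; optimal play is mixed.
Let the kicker play Low with probability p. Expected payoff against Left: 4p + 1(1−p) = 3p + 1; against Right: 2p + 5(1−p) = −3p + 5.
Setting these equal: 3p + 1 = −3p + 5 ⇒ 6p = 4 ⇒ p = 2/3, and the value is (3)·(2/3) + 1 = 3.
For the keeper: with q = P(Left), equating Low's and High's payoffs gives 2q + 2 = −4q + 5 ⇒ q = 1/2.

3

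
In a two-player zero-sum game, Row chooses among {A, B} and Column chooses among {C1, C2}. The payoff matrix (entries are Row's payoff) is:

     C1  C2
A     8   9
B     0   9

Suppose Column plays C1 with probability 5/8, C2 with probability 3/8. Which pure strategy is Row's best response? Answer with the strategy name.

A

Expected payoff of A: (5/8)·8 + (3/8)·9 = 67/8.
Expected payoff of B: (5/8)·0 + (3/8)·9 = 27/8.
The largest is 67/8, so Row's best response is A.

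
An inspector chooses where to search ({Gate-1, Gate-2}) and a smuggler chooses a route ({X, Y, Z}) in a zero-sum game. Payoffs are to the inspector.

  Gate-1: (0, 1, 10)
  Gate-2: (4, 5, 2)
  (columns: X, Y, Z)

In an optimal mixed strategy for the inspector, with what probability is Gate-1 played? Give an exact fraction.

1/6

Row minima: Gate-1 → 0, Gate-2 → 2; maximin = 2.
Column maxima: X → 4, Y → 5, Z → 10; minimax = 4.
2 ≠ 4, so there is no saddle point; optimal play is mixed.
Y is strictly dominated by X (it gives the inspector strictly more in every row), so the smuggler never plays it.
On the remaining 2×2 (Gate-1, Gate-2 vs X, Z):
Let the inspector play Gate-1 with probability p. Expected payoff against X: 0p + 4(1−p) = −4p + 4; against Z: 10p + 2(1−p) = 8p + 2.
Setting these equal: −4p + 4 = 8p + 2 ⇒ −12p = -2 ⇒ p = 1/6, and the value is (-4)·(1/6) + 4 = 10/3.
For the smuggler: with q = P(X), equating Gate-1's and Gate-2's payoffs gives −10q + 10 = 2q + 2 ⇒ q = 2/3.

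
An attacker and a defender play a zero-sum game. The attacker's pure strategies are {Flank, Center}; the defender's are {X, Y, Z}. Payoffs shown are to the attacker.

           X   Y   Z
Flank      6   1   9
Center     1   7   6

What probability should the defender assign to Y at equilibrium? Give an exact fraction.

5/11

Row minima: Flank → 1, Center → 1; maximin = 1.
Column maxima: X → 6, Y → 7, Z → 9; minimax = 6.
1 ≠ 6, so there is no saddle point; optimal play is mixed.
Z is strictly dominated by X (it gives the attacker strictly more in every row), so the defender never plays it.
On the remaining 2×2 (Flank, Center vs X, Y):
Let the attacker play Flank with probability p. Expected payoff against X: 6p + 1(1−p) = 5p + 1; against Y: 1p + 7(1−p) = −6p + 7.
Setting these equal: 5p + 1 = −6p + 7 ⇒ 11p = 6 ⇒ p = 6/11, and the value is (5)·(6/11) + 1 = 41/11.
For the defender: with q = P(X), equating Flank's and Center's payoffs gives 5q + 1 = −6q + 7 ⇒ q = 6/11.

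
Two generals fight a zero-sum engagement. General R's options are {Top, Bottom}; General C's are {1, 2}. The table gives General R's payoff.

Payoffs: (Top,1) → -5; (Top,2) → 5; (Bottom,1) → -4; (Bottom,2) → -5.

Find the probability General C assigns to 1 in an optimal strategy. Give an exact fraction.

10/11

Row minima: Top → -5, Bottom → -5; maximin = -5.
Column maxima: 1 → -4, 2 → 5; minimax = -4.
-5 ≠ -4, so there is no saddle point; optimal play is mixed.
Let General R play Top with probability p. Expected payoff against 1: (-5)p + (-4)(1−p) = −p − 4; against 2: 5p + (-5)(1−p) = 10p − 5.
Setting these equal: −p − 4 = 10p − 5 ⇒ −11p = -1 ⇒ p = 1/11, and the value is (-1)·(1/11) − 4 = -45/11.
For General C: with q = P(1), equating Top's and Bottom's payoffs gives −10q + 5 = q − 5 ⇒ q = 10/11.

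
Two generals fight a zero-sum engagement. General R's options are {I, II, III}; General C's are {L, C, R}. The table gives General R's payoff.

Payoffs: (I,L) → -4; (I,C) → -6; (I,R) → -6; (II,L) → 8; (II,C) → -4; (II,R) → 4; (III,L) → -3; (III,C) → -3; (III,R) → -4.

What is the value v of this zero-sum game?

Row minima: I → -6, II → -4, III → -4; maximin = -4.
Column maxima: L → 8, C → -3, R → 4; minimax = -3.
-4 ≠ -3, so there is no saddle point; optimal play is mixed.
I is strictly dominated by II, so General R never plays it.
L is strictly dominated by R (it gives General R strictly more in every row), so General C never plays it.
On the remaining 2×2 (II, III vs C, R):
Let General R play II with probability p. Expected payoff against C: (-4)p + (-3)(1−p) = −p − 3; against R: 4p + (-4)(1−p) = 8p − 4.
Setting these equal: −p − 3 = 8p − 4 ⇒ −9p = -1 ⇒ p = 1/9, and the value is (-1)·(1/9) − 3 = -28/9.
For General C: with q = P(C), equating II's and III's payoffs gives −8q + 4 = q − 4 ⇒ q = 8/9.

-28/9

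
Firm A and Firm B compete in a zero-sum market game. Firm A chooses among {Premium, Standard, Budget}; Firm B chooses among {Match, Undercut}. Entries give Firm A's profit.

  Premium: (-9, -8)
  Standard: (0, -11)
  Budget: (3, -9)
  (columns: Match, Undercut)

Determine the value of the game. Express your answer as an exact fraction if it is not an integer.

-105/13

Row minima: Premium → -9, Standard → -11, Budget → -9; maximin = -9.
Column maxima: Match → 3, Undercut → -8; minimax = -8.
-9 ≠ -8, so there is no saddle point; optimal play is mixed.
Standard is strictly dominated by Budget, so Firm A never plays it.
On the remaining 2×2 (Premium, Budget vs Match, Undercut):
Let Firm A play Premium with probability p. Expected payoff against Match: (-9)p + 3(1−p) = −12p + 3; against Undercut: (-8)p + (-9)(1−p) = p − 9.
Setting these equal: −12p + 3 = p − 9 ⇒ −13p = -12 ⇒ p = 12/13, and the value is (-12)·(12/13) + 3 = -105/13.
For Firm B: with q = P(Match), equating Premium's and Budget's payoffs gives −q − 8 = 12q − 9 ⇒ q = 1/13.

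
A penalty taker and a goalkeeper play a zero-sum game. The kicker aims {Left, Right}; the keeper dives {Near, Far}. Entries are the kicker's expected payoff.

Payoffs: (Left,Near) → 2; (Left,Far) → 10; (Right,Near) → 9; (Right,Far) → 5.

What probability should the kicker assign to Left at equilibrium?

Row minima: Left → 2, Right → 5; maximin = 5.
Column maxima: Near → 9, Far → 10; minimax = 9.
5 ≠ 9, so there is no saddle point; optimal play is mixed.
Let the kicker play Left with probability p. Expected payoff against Near: 2p + 9(1−p) = −7p + 9; against Far: 10p + 5(1−p) = 5p + 5.
Setting these equal: −7p + 9 = 5p + 5 ⇒ −12p = -4 ⇒ p = 1/3, and the value is (-7)·(1/3) + 9 = 20/3.
For the keeper: with q = P(Near), equating Left's and Right's payoffs gives −8q + 10 = 4q + 5 ⇒ q = 5/12.

1/3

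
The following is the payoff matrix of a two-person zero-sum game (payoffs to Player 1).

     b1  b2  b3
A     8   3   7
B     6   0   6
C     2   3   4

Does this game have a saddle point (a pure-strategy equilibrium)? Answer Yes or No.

Yes

Row minima: A → 3, B → 0, C → 2; maximin = 3.
Column maxima: b1 → 8, b2 → 3, b3 → 7; minimax = 3.
maximin = minimax = 3, so a saddle point exists.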